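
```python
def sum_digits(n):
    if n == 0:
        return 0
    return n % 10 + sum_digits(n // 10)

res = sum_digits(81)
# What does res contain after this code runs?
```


sum_digits(81)
= 1 + sum_digits(8)
= 1 + 8 + sum_digits(0)
= 1 + 8 + 0
= 9


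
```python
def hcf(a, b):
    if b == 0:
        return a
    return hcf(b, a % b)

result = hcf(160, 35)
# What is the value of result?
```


hcf(160, 35)
= hcf(35, 160 % 35) = hcf(35, 20)
= hcf(20, 35 % 20) = hcf(20, 15)
= hcf(15, 20 % 15) = hcf(15, 5)
= hcf(5, 15 % 5) = hcf(5, 0)
b == 0, return a = 5


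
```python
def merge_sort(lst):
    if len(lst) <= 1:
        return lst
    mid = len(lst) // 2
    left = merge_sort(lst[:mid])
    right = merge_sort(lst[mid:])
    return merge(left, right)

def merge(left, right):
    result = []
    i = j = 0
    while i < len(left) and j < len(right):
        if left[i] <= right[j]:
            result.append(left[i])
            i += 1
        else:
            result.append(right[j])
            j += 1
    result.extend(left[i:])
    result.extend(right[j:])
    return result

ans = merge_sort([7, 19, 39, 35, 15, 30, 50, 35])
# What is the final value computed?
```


merge_sort([7, 19, 39, 35, 15, 30, 50, 35])
Split into [7, 19, 39, 35] and [15, 30, 50, 35]
Left sorted: [7, 19, 35, 39]
Right sorted: [15, 30, 35, 50]
Merge [7, 19, 35, 39] and [15, 30, 35, 50]
= [7, 15, 19, 30, 35, 35, 39, 50]


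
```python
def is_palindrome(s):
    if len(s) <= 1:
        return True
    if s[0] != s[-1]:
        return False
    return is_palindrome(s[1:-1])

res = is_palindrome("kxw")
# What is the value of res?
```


is_palindrome("kxw")
"kxw": s[0]='k' != s[-1]='w' -> False
= False


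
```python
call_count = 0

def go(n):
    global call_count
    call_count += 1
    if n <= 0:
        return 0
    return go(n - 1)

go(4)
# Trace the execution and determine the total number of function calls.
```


go(4) calls go(3) calls ... calls go(0)
Total calls: 4 + 1 (for base case) = 5


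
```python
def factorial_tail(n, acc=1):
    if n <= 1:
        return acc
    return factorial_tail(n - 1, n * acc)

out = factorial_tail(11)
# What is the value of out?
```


factorial_tail(11, 1)
= factorial_tail(10, 11 * 1) = factorial_tail(10, 11)
= factorial_tail(9, 10 * 11) = factorial_tail(9, 110)
= factorial_tail(8, 9 * 110) = factorial_tail(8, 990)
= factorial_tail(7, 8 * 990) = factorial_tail(7, 7920)
= factorial_tail(6, 7 * 7920) = factorial_tail(6, 55440)
= factorial_tail(5, 6 * 55440) = factorial_tail(5, 332640)
= factorial_tail(4, 5 * 332640) = factorial_tail(4, 1663200)
= factorial_tail(3, 4 * 1663200) = factorial_tail(3, 6652800)
= factorial_tail(2, 3 * 6652800) = factorial_tail(2, 19958400)
= factorial_tail(1, 2 * 19958400) = factorial_tail(1, 39916800)
n <= 1, return acc = 39916800


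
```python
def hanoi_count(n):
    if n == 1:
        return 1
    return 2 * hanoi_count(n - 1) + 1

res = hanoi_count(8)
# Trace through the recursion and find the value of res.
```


hanoi_count(8)
= 2 * hanoi_count(7) + 1
= 2 * (2 * hanoi_count(6) + 1) + 1
= 2 * (2 * (2 * hanoi_count(5) + 1) + 1) + 1
= 2 * (2 * (2 * (2 * hanoi_count(4) + 1) + 1) + 1) + 1
= 2 * (2 * (2 * (2 * (2 * hanoi_count(3) + 1) + 1) + 1) + 1) + 1
= 2 * (2 * (2 * (2 * (2 * (2 * hanoi_count(2) + 1) + 1) + 1) + 1) + 1) + 1
= 2 * (2 * (2 * (2 * (2 * (2 * (2 * hanoi_count(1) + 1) + 1) + 1) + 1) + 1) + 1) + 1
Now compute bottom-up:
hanoi_count(1) = 1
hanoi_count(2) = 2 * 1 + 1 = 3
hanoi_count(3) = 2 * 3 + 1 = 7
hanoi_count(4) = 2 * 7 + 1 = 15
hanoi_count(5) = 2 * 15 + 1 = 31
hanoi_count(6) = 2 * 31 + 1 = 63
hanoi_count(7) = 2 * 63 + 1 = 127
hanoi_count(8) = 2 * 127 + 1 = 255
= 255


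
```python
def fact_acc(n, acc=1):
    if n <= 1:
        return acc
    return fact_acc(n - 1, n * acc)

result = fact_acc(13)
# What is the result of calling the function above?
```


fact_acc(13, 1)
= fact_acc(12, 13 * 1) = fact_acc(12, 13)
= fact_acc(11, 12 * 13) = fact_acc(11, 156)
= fact_acc(10, 11 * 156) = fact_acc(10, 1716)
= fact_acc(9, 10 * 1716) = fact_acc(9, 17160)
= fact_acc(8, 9 * 17160) = fact_acc(8, 154440)
= fact_acc(7, 8 * 154440) = fact_acc(7, 1235520)
= fact_acc(6, 7 * 1235520) = fact_acc(6, 8648640)
= fact_acc(5, 6 * 8648640) = fact_acc(5, 51891840)
= fact_acc(4, 5 * 51891840) = fact_acc(4, 259459200)
= fact_acc(3, 4 * 259459200) = fact_acc(3, 1037836800)
= fact_acc(2, 3 * 1037836800) = fact_acc(2, 3113510400)
= fact_acc(1, 2 * 3113510400) = fact_acc(1, 6227020800)
n <= 1, return acc = 6227020800


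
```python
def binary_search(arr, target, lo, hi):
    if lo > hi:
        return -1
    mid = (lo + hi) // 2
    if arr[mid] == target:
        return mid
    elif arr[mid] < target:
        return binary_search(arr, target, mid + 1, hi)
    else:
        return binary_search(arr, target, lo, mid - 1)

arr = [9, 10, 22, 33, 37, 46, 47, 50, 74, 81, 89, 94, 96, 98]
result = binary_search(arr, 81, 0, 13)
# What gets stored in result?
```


binary_search(arr, 81, 0, 13)
lo=0, hi=13, mid=6, arr[mid]=47
47 < 81, search right half
lo=7, hi=13, mid=10, arr[mid]=89
89 > 81, search left half
lo=7, hi=9, mid=8, arr[mid]=74
74 < 81, search right half
lo=9, hi=9, mid=9, arr[mid]=81
arr[9] == 81, found at index 9
= 9


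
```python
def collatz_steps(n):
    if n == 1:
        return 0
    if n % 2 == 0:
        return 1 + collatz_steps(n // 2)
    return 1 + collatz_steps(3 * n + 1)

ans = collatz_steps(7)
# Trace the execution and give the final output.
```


collatz_steps(7)
7 is odd -> 3*7+1 = 22 -> collatz_steps(22)
22 is even -> collatz_steps(11)
11 is odd -> 3*11+1 = 34 -> collatz_steps(34)
34 is even -> collatz_steps(17)
17 is odd -> 3*17+1 = 52 -> collatz_steps(52)
52 is even -> collatz_steps(26)
26 is even -> collatz_steps(13)
13 is odd -> 3*13+1 = 40 -> collatz_steps(40)
40 is even -> collatz_steps(20)
20 is even -> collatz_steps(10)
10 is even -> collatz_steps(5)
5 is odd -> 3*5+1 = 16 -> collatz_steps(16)
16 is even -> collatz_steps(8)
8 is even -> collatz_steps(4)
4 is even -> collatz_steps(2)
2 is even -> collatz_steps(1)
Reached 1 after 16 steps
= 16


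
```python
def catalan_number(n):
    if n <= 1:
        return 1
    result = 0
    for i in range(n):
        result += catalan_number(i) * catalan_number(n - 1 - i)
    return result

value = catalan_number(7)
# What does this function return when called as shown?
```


catalan_number(7)
= sum of catalan_number(i) * catalan_number(7-1-i) for i in 0..6
First compute sub-values bottom-up:
  catalan_number(0) = 1, catalan_number(1) = 1
  catalan_number(2) = 1*1 + 1*1 = 2
  catalan_number(3) = 1*2 + 1*1 + 2*1 = 5
  catalan_number(4) = 1*5 + 1*2 + 2*1 + 5*1 = 14
  catalan_number(5) = 1*14 + 1*5 + 2*2 + 5*1 + 14*1 = 42
  catalan_number(6) = 1*42 + 1*14 + 2*5 + 5*2 + 14*1 + 42*1 = 132
Now catalan_number(7):
  catalan_number(0)*catalan_number(6) = 1*132 = 132
  catalan_number(1)*catalan_number(5) = 1*42 = 42
  catalan_number(2)*catalan_number(4) = 2*14 = 28
  catalan_number(3)*catalan_number(3) = 5*5 = 25
  catalan_number(4)*catalan_number(2) = 14*2 = 28
  catalan_number(5)*catalan_number(1) = 42*1 = 42
  catalan_number(6)*catalan_number(0) = 132*1 = 132
= 132 + 42 + 28 + 25 + 28 + 42 + 132
= 429


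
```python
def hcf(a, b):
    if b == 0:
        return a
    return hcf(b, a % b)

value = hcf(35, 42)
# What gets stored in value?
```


hcf(35, 42)
= hcf(42, 35 % 42) = hcf(42, 35)
= hcf(35, 42 % 35) = hcf(35, 7)
= hcf(7, 35 % 7) = hcf(7, 0)
b == 0, return a = 7


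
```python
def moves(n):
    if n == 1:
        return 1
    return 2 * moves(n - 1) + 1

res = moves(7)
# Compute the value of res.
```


moves(7)
= 2 * moves(6) + 1
= 2 * (2 * moves(5) + 1) + 1
= 2 * (2 * (2 * moves(4) + 1) + 1) + 1
= 2 * (2 * (2 * (2 * moves(3) + 1) + 1) + 1) + 1
= 2 * (2 * (2 * (2 * (2 * moves(2) + 1) + 1) + 1) + 1) + 1
= 2 * (2 * (2 * (2 * (2 * (2 * moves(1) + 1) + 1) + 1) + 1) + 1) + 1
Now compute bottom-up:
moves(1) = 1
moves(2) = 2 * 1 + 1 = 3
moves(3) = 2 * 3 + 1 = 7
moves(4) = 2 * 7 + 1 = 15
moves(5) = 2 * 15 + 1 = 31
moves(6) = 2 * 31 + 1 = 63
moves(7) = 2 * 63 + 1 = 127
= 127


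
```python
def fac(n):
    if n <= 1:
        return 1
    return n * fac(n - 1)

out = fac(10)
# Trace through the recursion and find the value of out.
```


fac(10)
= 10 * fac(9)
= 10 * 9 * fac(8)
= 10 * 9 * 8 * fac(7)
= 10 * 9 * 8 * 7 * fac(6)
= 10 * 9 * 8 * 7 * 6 * fac(5)
= 10 * 9 * 8 * 7 * 6 * 5 * fac(4)
= 10 * 9 * 8 * 7 * 6 * 5 * 4 * fac(3)
= 10 * 9 * 8 * 7 * 6 * 5 * 4 * 3 * fac(2)
= 10 * 9 * 8 * 7 * 6 * 5 * 4 * 3 * 2 * fac(1)
= 10 * 9 * 8 * 7 * 6 * 5 * 4 * 3 * 2 * 1
= 3628800


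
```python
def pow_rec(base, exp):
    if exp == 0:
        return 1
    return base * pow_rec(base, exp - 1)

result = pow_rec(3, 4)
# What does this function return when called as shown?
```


pow_rec(3, 4)
= 3 * pow_rec(3, 3)
= 3 * 3 * pow_rec(3, 2)
= 3 * 3 * 3 * pow_rec(3, 1)
= 3 * 3 * 3 * 3 * pow_rec(3, 0)
= 3 * 3 * 3 * 3 * 1
= 81


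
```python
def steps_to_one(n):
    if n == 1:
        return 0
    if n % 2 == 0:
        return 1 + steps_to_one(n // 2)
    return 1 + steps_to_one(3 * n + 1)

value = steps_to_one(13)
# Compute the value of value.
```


steps_to_one(13)
13 is odd -> 3*13+1 = 40 -> steps_to_one(40)
40 is even -> steps_to_one(20)
20 is even -> steps_to_one(10)
10 is even -> steps_to_one(5)
5 is odd -> 3*5+1 = 16 -> steps_to_one(16)
16 is even -> steps_to_one(8)
8 is even -> steps_to_one(4)
4 is even -> steps_to_one(2)
2 is even -> steps_to_one(1)
Reached 1 after 9 steps
= 9


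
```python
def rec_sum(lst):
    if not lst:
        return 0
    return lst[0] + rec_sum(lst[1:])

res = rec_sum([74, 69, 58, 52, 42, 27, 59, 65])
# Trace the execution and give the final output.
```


rec_sum([74, 69, 58, 52, 42, 27, 59, 65])
= 74 + rec_sum([69, 58, 52, 42, 27, 59, 65])
= 74 + 69 + rec_sum([58, 52, 42, 27, 59, 65])
= 74 + 69 + 58 + rec_sum([52, 42, 27, 59, 65])
= 74 + 69 + 58 + 52 + rec_sum([42, 27, 59, 65])
= 74 + 69 + 58 + 52 + 42 + rec_sum([27, 59, 65])
= 74 + 69 + 58 + 52 + 42 + 27 + rec_sum([59, 65])
= 74 + 69 + 58 + 52 + 42 + 27 + 59 + rec_sum([65])
= 74 + 69 + 58 + 52 + 42 + 27 + 59 + 65 + rec_sum([])
= 74 + 69 + 58 + 52 + 42 + 27 + 59 + 65 + 0
= 446


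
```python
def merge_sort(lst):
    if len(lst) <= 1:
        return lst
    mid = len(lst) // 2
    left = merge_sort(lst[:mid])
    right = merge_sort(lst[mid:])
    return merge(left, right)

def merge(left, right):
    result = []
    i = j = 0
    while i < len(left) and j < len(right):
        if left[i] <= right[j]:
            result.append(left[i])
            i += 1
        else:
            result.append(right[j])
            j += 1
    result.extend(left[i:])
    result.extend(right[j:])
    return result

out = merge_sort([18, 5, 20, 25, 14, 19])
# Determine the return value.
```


merge_sort([18, 5, 20, 25, 14, 19])
Split into [18, 5, 20] and [25, 14, 19]
Left sorted: [5, 18, 20]
Right sorted: [14, 19, 25]
Merge [5, 18, 20] and [14, 19, 25]
= [5, 14, 18, 19, 20, 25]


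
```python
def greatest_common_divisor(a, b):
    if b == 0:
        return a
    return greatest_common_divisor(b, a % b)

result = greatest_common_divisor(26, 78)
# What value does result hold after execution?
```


greatest_common_divisor(26, 78)
= greatest_common_divisor(78, 26 % 78) = greatest_common_divisor(78, 26)
= greatest_common_divisor(26, 78 % 26) = greatest_common_divisor(26, 0)
b == 0, return a = 26


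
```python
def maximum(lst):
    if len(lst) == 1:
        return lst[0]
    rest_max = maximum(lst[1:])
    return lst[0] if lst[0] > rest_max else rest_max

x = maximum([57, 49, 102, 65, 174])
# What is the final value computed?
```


maximum([57, 49, 102, 65, 174])
= compare 57 with maximum([49, 102, 65, 174])
= compare 49 with maximum([102, 65, 174])
= compare 102 with maximum([65, 174])
= compare 65 with maximum([174])
Base: maximum([174]) = 174
compare 65 with 174: max = 174
compare 102 with 174: max = 174
compare 49 with 174: max = 174
compare 57 with 174: max = 174
= 174


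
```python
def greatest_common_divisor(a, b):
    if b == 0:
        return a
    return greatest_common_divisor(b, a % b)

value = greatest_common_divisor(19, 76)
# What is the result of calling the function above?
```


greatest_common_divisor(19, 76)
= greatest_common_divisor(76, 19 % 76) = greatest_common_divisor(76, 19)
= greatest_common_divisor(19, 76 % 19) = greatest_common_divisor(19, 0)
b == 0, return a = 19


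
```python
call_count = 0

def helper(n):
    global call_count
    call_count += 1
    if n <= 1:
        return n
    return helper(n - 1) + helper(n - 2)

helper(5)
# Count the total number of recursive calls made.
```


helper(5) calls helper(4) and helper(3); each non-base call branches into two more.
Let C(k) = total number of calls made by helper(k), including the call to helper(k) itself.
Base cases: C(0) = 1, C(1) = 1
Recurrence: C(k) = 1 + C(k-1) + C(k-2)
  C(2) = 1 + C(1) + C(0) = 1 + 1 + 1 = 3
  C(3) = 1 + C(2) + C(1) = 1 + 3 + 1 = 5
  C(4) = 1 + C(3) + C(2) = 1 + 5 + 3 = 9
  C(5) = 1 + C(4) + C(3) = 1 + 9 + 5 = 15
Total calls = C(5) = 15


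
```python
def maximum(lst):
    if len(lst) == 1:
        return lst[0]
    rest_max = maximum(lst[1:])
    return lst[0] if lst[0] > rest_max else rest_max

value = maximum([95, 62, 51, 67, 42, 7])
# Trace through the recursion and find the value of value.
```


maximum([95, 62, 51, 67, 42, 7])
= compare 95 with maximum([62, 51, 67, 42, 7])
= compare 62 with maximum([51, 67, 42, 7])
= compare 51 with maximum([67, 42, 7])
= compare 67 with maximum([42, 7])
= compare 42 with maximum([7])
Base: maximum([7]) = 7
compare 42 with 7: max = 42
compare 67 with 42: max = 67
compare 51 with 67: max = 67
compare 62 with 67: max = 67
compare 95 with 67: max = 95
= 95


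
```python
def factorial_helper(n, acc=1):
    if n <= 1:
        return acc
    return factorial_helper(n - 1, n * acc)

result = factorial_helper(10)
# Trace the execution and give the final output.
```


factorial_helper(10, 1)
= factorial_helper(9, 10 * 1) = factorial_helper(9, 10)
= factorial_helper(8, 9 * 10) = factorial_helper(8, 90)
= factorial_helper(7, 8 * 90) = factorial_helper(7, 720)
= factorial_helper(6, 7 * 720) = factorial_helper(6, 5040)
= factorial_helper(5, 6 * 5040) = factorial_helper(5, 30240)
= factorial_helper(4, 5 * 30240) = factorial_helper(4, 151200)
= factorial_helper(3, 4 * 151200) = factorial_helper(3, 604800)
= factorial_helper(2, 3 * 604800) = factorial_helper(2, 1814400)
= factorial_helper(1, 2 * 1814400) = factorial_helper(1, 3628800)
n <= 1, return acc = 3628800


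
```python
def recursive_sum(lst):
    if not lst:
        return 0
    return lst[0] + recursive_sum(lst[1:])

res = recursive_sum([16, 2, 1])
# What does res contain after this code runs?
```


recursive_sum([16, 2, 1])
= 16 + recursive_sum([2, 1])
= 16 + 2 + recursive_sum([1])
= 16 + 2 + 1 + recursive_sum([])
= 16 + 2 + 1 + 0
= 19


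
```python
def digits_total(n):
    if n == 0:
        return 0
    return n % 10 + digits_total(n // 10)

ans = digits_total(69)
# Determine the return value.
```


digits_total(69)
= 9 + digits_total(6)
= 9 + 6 + digits_total(0)
= 9 + 6 + 0
= 15


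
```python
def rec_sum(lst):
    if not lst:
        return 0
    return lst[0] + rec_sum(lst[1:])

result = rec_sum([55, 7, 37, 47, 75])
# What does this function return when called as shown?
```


rec_sum([55, 7, 37, 47, 75])
= 55 + rec_sum([7, 37, 47, 75])
= 55 + 7 + rec_sum([37, 47, 75])
= 55 + 7 + 37 + rec_sum([47, 75])
= 55 + 7 + 37 + 47 + rec_sum([75])
= 55 + 7 + 37 + 47 + 75 + rec_sum([])
= 55 + 7 + 37 + 47 + 75 + 0
= 221


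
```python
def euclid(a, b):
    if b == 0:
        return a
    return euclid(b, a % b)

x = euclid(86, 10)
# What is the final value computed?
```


euclid(86, 10)
= euclid(10, 86 % 10) = euclid(10, 6)
= euclid(6, 10 % 6) = euclid(6, 4)
= euclid(4, 6 % 4) = euclid(4, 2)
= euclid(2, 4 % 2) = euclid(2, 0)
b == 0, return a = 2


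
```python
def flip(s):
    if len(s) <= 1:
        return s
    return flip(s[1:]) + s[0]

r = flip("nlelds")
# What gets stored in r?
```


flip("nlelds")
= flip("lelds") + "n"
= flip("elds") + "l" + "n"
= flip("lds") + "e" + "l" + "n"
= flip("ds") + "l" + "e" + "l" + "n"
= flip("s") + "d" + "l" + "e" + "l" + "n"
= "s" + "d" + "l" + "e" + "l" + "n"
= "sdleln"


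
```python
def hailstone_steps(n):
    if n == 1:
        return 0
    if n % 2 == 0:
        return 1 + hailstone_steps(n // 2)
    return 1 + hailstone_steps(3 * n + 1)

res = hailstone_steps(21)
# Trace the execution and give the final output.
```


hailstone_steps(21)
21 is odd -> 3*21+1 = 64 -> hailstone_steps(64)
64 is even -> hailstone_steps(32)
32 is even -> hailstone_steps(16)
16 is even -> hailstone_steps(8)
8 is even -> hailstone_steps(4)
4 is even -> hailstone_steps(2)
2 is even -> hailstone_steps(1)
Reached 1 after 7 steps
= 7


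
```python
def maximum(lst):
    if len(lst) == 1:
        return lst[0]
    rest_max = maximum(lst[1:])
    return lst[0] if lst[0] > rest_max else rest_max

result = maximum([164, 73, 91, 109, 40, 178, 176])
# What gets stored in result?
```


maximum([164, 73, 91, 109, 40, 178, 176])
= compare 164 with maximum([73, 91, 109, 40, 178, 176])
= compare 73 with maximum([91, 109, 40, 178, 176])
= compare 91 with maximum([109, 40, 178, 176])
= compare 109 with maximum([40, 178, 176])
= compare 40 with maximum([178, 176])
= compare 178 with maximum([176])
Base: maximum([176]) = 176
compare 178 with 176: max = 178
compare 40 with 178: max = 178
compare 109 with 178: max = 178
compare 91 with 178: max = 178
compare 73 with 178: max = 178
compare 164 with 178: max = 178
= 178


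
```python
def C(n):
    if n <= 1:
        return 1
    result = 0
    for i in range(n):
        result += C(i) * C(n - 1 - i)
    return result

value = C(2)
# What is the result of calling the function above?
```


C(2)
= sum of C(i) * C(2-1-i) for i in 0..1
  C(0)*C(1) = 1*1 = 1
  C(1)*C(0) = 1*1 = 1
= 1 + 1
= 2


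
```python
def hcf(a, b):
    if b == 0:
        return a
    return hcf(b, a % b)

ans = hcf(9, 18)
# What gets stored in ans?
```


hcf(9, 18)
= hcf(18, 9 % 18) = hcf(18, 9)
= hcf(9, 18 % 9) = hcf(9, 0)
b == 0, return a = 9


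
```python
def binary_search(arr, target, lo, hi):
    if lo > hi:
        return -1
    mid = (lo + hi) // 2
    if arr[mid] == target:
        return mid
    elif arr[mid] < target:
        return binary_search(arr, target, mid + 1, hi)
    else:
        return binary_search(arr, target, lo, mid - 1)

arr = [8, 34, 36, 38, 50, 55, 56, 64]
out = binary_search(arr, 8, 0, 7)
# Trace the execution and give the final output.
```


binary_search(arr, 8, 0, 7)
lo=0, hi=7, mid=3, arr[mid]=38
38 > 8, search left half
lo=0, hi=2, mid=1, arr[mid]=34
34 > 8, search left half
lo=0, hi=0, mid=0, arr[mid]=8
arr[0] == 8, found at index 0
= 0


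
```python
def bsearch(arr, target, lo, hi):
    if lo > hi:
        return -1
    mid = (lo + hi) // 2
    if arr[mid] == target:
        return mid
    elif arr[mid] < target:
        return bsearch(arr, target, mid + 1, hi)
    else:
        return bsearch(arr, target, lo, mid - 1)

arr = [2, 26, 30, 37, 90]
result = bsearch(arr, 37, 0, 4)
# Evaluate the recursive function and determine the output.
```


bsearch(arr, 37, 0, 4)
lo=0, hi=4, mid=2, arr[mid]=30
30 < 37, search right half
lo=3, hi=4, mid=3, arr[mid]=37
arr[3] == 37, found at index 3
= 3


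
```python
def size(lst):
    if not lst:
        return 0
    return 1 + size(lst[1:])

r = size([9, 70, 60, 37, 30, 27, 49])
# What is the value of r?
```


size([9, 70, 60, 37, 30, 27, 49])
= 1 + size([70, 60, 37, 30, 27, 49])
= 1 + 1 + size([60, 37, 30, 27, 49])
= 1 + 1 + 1 + size([37, 30, 27, 49])
= 1 + 1 + 1 + 1 + size([30, 27, 49])
= 1 + 1 + 1 + 1 + 1 + size([27, 49])
= 1 + 1 + 1 + 1 + 1 + 1 + size([49])
= 1 + 1 + 1 + 1 + 1 + 1 + 1 + size([])
= 1 + 1 + 1 + 1 + 1 + 1 + 1 + 0
= 7


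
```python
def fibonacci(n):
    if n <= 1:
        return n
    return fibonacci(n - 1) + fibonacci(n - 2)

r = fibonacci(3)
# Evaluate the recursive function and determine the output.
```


fibonacci(3)
= fibonacci(2) + fibonacci(1)
Computing bottom-up: fibonacci(0)=0, fibonacci(1)=1, fibonacci(2)=1, fibonacci(3)=2
= 2


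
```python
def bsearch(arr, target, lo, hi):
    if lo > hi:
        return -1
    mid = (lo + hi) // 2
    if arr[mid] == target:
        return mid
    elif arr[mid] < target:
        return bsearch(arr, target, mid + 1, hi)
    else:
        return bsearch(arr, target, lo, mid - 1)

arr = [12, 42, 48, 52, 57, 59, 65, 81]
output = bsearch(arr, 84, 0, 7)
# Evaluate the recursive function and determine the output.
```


bsearch(arr, 84, 0, 7)
lo=0, hi=7, mid=3, arr[mid]=52
52 < 84, search right half
lo=4, hi=7, mid=5, arr[mid]=59
59 < 84, search right half
lo=6, hi=7, mid=6, arr[mid]=65
65 < 84, search right half
lo=7, hi=7, mid=7, arr[mid]=81
81 < 84, search right half
lo > hi, target not found, return -1
= -1


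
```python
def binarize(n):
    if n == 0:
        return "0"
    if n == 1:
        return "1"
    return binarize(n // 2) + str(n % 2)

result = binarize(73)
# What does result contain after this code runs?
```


binarize(73)
= binarize(36) + "1"
= binarize(18) + "0" + "1"
= binarize(9) + "0" + "0" + "1"
= binarize(4) + "1" + "0" + "0" + "1"
= binarize(2) + "0" + "1" + "0" + "0" + "1"
= binarize(1) + "0" + "0" + "1" + "0" + "0" + "1"
= "1" + "0" + "0" + "1" + "0" + "0" + "1"
= "1001001"


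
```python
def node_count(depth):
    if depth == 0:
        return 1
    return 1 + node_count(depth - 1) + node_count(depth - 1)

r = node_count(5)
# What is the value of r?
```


node_count(5)
= 1 + node_count(4) + node_count(4)
= 1 + 2 * node_count(4)
node_count(k) = 2^(k+1) - 1
node_count(0) = 1
node_count(1) = 3
node_count(2) = 7
node_count(3) = 15
node_count(4) = 31
node_count(5) = 2^6 - 1 = 63


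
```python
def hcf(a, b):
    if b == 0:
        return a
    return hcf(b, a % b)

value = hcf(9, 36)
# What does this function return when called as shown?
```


hcf(9, 36)
= hcf(36, 9 % 36) = hcf(36, 9)
= hcf(9, 36 % 9) = hcf(9, 0)
b == 0, return a = 9


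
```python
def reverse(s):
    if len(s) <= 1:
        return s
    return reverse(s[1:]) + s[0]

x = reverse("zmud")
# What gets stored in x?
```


reverse("zmud")
= reverse("mud") + "z"
= reverse("ud") + "m" + "z"
= reverse("d") + "u" + "m" + "z"
= "d" + "u" + "m" + "z"
= "dumz"


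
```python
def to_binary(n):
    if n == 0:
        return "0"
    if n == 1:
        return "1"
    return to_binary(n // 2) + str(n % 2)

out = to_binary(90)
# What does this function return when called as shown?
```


to_binary(90)
= to_binary(45) + "0"
= to_binary(22) + "1" + "0"
= to_binary(11) + "0" + "1" + "0"
= to_binary(5) + "1" + "0" + "1" + "0"
= to_binary(2) + "1" + "1" + "0" + "1" + "0"
= to_binary(1) + "0" + "1" + "1" + "0" + "1" + "0"
= "1" + "0" + "1" + "1" + "0" + "1" + "0"
= "1011010"


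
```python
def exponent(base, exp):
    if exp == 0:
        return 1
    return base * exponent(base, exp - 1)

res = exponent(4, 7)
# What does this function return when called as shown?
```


exponent(4, 7)
= 4 * exponent(4, 6)
= 4 * 4 * exponent(4, 5)
= 4 * 4 * 4 * exponent(4, 4)
= 4 * 4 * 4 * 4 * exponent(4, 3)
= 4 * 4 * 4 * 4 * 4 * exponent(4, 2)
= 4 * 4 * 4 * 4 * 4 * 4 * exponent(4, 1)
= 4 * 4 * 4 * 4 * 4 * 4 * 4 * exponent(4, 0)
= 4 * 4 * 4 * 4 * 4 * 4 * 4 * 1
= 16384


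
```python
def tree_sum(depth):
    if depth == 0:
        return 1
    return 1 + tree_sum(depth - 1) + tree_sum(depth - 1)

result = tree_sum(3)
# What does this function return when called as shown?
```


tree_sum(3)
= 1 + tree_sum(2) + tree_sum(2)
= 1 + 2 * tree_sum(2)
tree_sum(k) = 2^(k+1) - 1
tree_sum(0) = 1
tree_sum(1) = 3
tree_sum(2) = 7
tree_sum(3) = 15
tree_sum(3) = 2^4 - 1 = 15


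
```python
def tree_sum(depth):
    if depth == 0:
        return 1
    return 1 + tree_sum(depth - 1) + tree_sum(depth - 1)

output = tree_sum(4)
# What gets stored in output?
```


tree_sum(4)
= 1 + tree_sum(3) + tree_sum(3)
= 1 + 2 * tree_sum(3)
tree_sum(k) = 2^(k+1) - 1
tree_sum(0) = 1
tree_sum(1) = 3
tree_sum(2) = 7
tree_sum(3) = 15
tree_sum(4) = 31
tree_sum(4) = 2^5 - 1 = 31


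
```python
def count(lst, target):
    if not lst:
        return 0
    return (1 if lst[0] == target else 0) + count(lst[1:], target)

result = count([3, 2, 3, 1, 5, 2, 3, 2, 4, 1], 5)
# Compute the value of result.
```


count([3, 2, 3, 1, 5, 2, 3, 2, 4, 1], 5)
lst[0]=3 != 5: 0 + count([2, 3, 1, 5, 2, 3, 2, 4, 1], 5)
lst[0]=2 != 5: 0 + count([3, 1, 5, 2, 3, 2, 4, 1], 5)
lst[0]=3 != 5: 0 + count([1, 5, 2, 3, 2, 4, 1], 5)
lst[0]=1 != 5: 0 + count([5, 2, 3, 2, 4, 1], 5)
lst[0]=5 == 5: 1 + count([2, 3, 2, 4, 1], 5)
lst[0]=2 != 5: 0 + count([3, 2, 4, 1], 5)
lst[0]=3 != 5: 0 + count([2, 4, 1], 5)
lst[0]=2 != 5: 0 + count([4, 1], 5)
lst[0]=4 != 5: 0 + count([1], 5)
lst[0]=1 != 5: 0 + count([], 5)
= 1


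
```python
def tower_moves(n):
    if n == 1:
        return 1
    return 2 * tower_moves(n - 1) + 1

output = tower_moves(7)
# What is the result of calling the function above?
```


tower_moves(7)
= 2 * tower_moves(6) + 1
= 2 * (2 * tower_moves(5) + 1) + 1
= 2 * (2 * (2 * tower_moves(4) + 1) + 1) + 1
= 2 * (2 * (2 * (2 * tower_moves(3) + 1) + 1) + 1) + 1
= 2 * (2 * (2 * (2 * (2 * tower_moves(2) + 1) + 1) + 1) + 1) + 1
= 2 * (2 * (2 * (2 * (2 * (2 * tower_moves(1) + 1) + 1) + 1) + 1) + 1) + 1
Now compute bottom-up:
tower_moves(1) = 1
tower_moves(2) = 2 * 1 + 1 = 3
tower_moves(3) = 2 * 3 + 1 = 7
tower_moves(4) = 2 * 7 + 1 = 15
tower_moves(5) = 2 * 15 + 1 = 31
tower_moves(6) = 2 * 31 + 1 = 63
tower_moves(7) = 2 * 63 + 1 = 127
= 127


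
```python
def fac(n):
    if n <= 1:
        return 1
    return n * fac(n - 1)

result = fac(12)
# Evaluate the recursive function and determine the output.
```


fac(12)
= 12 * fac(11)
= 12 * 11 * fac(10)
= 12 * 11 * 10 * fac(9)
= 12 * 11 * 10 * 9 * fac(8)
= 12 * 11 * 10 * 9 * 8 * fac(7)
= 12 * 11 * 10 * 9 * 8 * 7 * fac(6)
= 12 * 11 * 10 * 9 * 8 * 7 * 6 * fac(5)
= 12 * 11 * 10 * 9 * 8 * 7 * 6 * 5 * fac(4)
= 12 * 11 * 10 * 9 * 8 * 7 * 6 * 5 * 4 * fac(3)
= 12 * 11 * 10 * 9 * 8 * 7 * 6 * 5 * 4 * 3 * fac(2)
= 12 * 11 * 10 * 9 * 8 * 7 * 6 * 5 * 4 * 3 * 2 * fac(1)
= 12 * 11 * 10 * 9 * 8 * 7 * 6 * 5 * 4 * 3 * 2 * 1
= 479001600


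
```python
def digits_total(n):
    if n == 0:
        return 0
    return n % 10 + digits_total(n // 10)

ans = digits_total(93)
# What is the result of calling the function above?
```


digits_total(93)
= 3 + digits_total(9)
= 3 + 9 + digits_total(0)
= 3 + 9 + 0
= 12


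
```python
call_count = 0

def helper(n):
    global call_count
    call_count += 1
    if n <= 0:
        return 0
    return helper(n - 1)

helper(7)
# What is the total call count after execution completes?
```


helper(7) calls helper(6) calls ... calls helper(0)
Total calls: 7 + 1 (for base case) = 8


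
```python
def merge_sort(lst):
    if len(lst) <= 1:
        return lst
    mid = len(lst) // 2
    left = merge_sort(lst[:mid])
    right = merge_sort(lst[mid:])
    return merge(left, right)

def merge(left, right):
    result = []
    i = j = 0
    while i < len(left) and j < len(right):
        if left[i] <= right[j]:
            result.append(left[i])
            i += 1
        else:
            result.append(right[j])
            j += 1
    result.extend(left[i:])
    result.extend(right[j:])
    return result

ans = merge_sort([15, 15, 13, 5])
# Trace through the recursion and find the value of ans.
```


merge_sort([15, 15, 13, 5])
Split into [15, 15] and [13, 5]
Left sorted: [15, 15]
Right sorted: [5, 13]
Merge [15, 15] and [5, 13]
= [5, 13, 15, 15]


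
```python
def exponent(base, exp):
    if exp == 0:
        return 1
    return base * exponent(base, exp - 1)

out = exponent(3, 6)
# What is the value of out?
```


exponent(3, 6)
= 3 * exponent(3, 5)
= 3 * 3 * exponent(3, 4)
= 3 * 3 * 3 * exponent(3, 3)
= 3 * 3 * 3 * 3 * exponent(3, 2)
= 3 * 3 * 3 * 3 * 3 * exponent(3, 1)
= 3 * 3 * 3 * 3 * 3 * 3 * exponent(3, 0)
= 3 * 3 * 3 * 3 * 3 * 3 * 1
= 729


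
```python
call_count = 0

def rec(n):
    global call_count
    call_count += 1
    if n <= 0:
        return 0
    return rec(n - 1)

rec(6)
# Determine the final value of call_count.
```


rec(6) calls rec(5) calls ... calls rec(0)
Total calls: 6 + 1 (for base case) = 7


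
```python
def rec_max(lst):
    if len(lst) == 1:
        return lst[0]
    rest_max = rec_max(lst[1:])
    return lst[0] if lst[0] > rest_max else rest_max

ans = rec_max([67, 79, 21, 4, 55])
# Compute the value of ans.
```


rec_max([67, 79, 21, 4, 55])
= compare 67 with rec_max([79, 21, 4, 55])
= compare 79 with rec_max([21, 4, 55])
= compare 21 with rec_max([4, 55])
= compare 4 with rec_max([55])
Base: rec_max([55]) = 55
compare 4 with 55: max = 55
compare 21 with 55: max = 55
compare 79 with 55: max = 79
compare 67 with 79: max = 79
= 79


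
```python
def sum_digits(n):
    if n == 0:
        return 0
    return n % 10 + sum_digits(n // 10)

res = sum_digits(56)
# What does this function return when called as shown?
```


sum_digits(56)
= 6 + sum_digits(5)
= 6 + 5 + sum_digits(0)
= 6 + 5 + 0
= 11


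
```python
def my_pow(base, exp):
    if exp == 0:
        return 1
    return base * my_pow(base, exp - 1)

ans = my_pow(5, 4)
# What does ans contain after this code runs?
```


my_pow(5, 4)
= 5 * my_pow(5, 3)
= 5 * 5 * my_pow(5, 2)
= 5 * 5 * 5 * my_pow(5, 1)
= 5 * 5 * 5 * 5 * my_pow(5, 0)
= 5 * 5 * 5 * 5 * 1
= 625


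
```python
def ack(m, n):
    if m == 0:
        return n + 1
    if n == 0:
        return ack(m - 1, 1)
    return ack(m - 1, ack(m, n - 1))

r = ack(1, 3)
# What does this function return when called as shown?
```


ack(1, 3)
= ack(0, ack(1, 2))
First compute ack(1, 2) = 4
= ack(0, 4)
= 5


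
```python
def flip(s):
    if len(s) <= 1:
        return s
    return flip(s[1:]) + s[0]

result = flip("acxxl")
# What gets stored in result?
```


flip("acxxl")
= flip("cxxl") + "a"
= flip("xxl") + "c" + "a"
= flip("xl") + "x" + "c" + "a"
= flip("l") + "x" + "x" + "c" + "a"
= "l" + "x" + "x" + "c" + "a"
= "lxxca"


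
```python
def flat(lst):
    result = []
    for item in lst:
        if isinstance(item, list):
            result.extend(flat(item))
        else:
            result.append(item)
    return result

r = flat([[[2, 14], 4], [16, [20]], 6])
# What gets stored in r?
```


flat([[[2, 14], 4], [16, [20]], 6])
Processing each element:
  [[2, 14], 4] is a list -> flat recursively -> [2, 14, 4]
  [16, [20]] is a list -> flat recursively -> [16, 20]
  6 is not a list -> append 6
= [2, 14, 4, 16, 20, 6]


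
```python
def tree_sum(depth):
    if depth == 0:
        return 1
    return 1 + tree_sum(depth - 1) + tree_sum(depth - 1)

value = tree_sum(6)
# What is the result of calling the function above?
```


tree_sum(6)
= 1 + tree_sum(5) + tree_sum(5)
= 1 + 2 * tree_sum(5)
tree_sum(k) = 2^(k+1) - 1
tree_sum(0) = 1
tree_sum(1) = 3
tree_sum(2) = 7
tree_sum(3) = 15
tree_sum(4) = 31
tree_sum(6) = 2^7 - 1 = 127


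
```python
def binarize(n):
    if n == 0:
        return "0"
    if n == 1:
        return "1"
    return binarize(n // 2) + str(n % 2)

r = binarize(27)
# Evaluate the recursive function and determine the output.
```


binarize(27)
= binarize(13) + "1"
= binarize(6) + "1" + "1"
= binarize(3) + "0" + "1" + "1"
= binarize(1) + "1" + "0" + "1" + "1"
= "1" + "1" + "0" + "1" + "1"
= "11011"


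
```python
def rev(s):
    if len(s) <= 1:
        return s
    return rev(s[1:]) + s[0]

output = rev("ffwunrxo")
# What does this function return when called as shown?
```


rev("ffwunrxo")
= rev("fwunrxo") + "f"
= rev("wunrxo") + "f" + "f"
= rev("unrxo") + "w" + "f" + "f"
= rev("nrxo") + "u" + "w" + "f" + "f"
= rev("rxo") + "n" + "u" + "w" + "f" + "f"
= rev("xo") + "r" + "n" + "u" + "w" + "f" + "f"
= rev("o") + "x" + "r" + "n" + "u" + "w" + "f" + "f"
= "o" + "x" + "r" + "n" + "u" + "w" + "f" + "f"
= "oxrnuwff"


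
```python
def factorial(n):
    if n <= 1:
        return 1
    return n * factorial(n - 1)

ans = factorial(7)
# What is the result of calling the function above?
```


factorial(7)
= 7 * factorial(6)
= 7 * 6 * factorial(5)
= 7 * 6 * 5 * factorial(4)
= 7 * 6 * 5 * 4 * factorial(3)
= 7 * 6 * 5 * 4 * 3 * factorial(2)
= 7 * 6 * 5 * 4 * 3 * 2 * factorial(1)
= 7 * 6 * 5 * 4 * 3 * 2 * 1
= 5040


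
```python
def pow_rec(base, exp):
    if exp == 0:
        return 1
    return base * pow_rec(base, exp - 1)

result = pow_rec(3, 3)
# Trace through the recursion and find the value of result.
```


pow_rec(3, 3)
= 3 * pow_rec(3, 2)
= 3 * 3 * pow_rec(3, 1)
= 3 * 3 * 3 * pow_rec(3, 0)
= 3 * 3 * 3 * 1
= 27


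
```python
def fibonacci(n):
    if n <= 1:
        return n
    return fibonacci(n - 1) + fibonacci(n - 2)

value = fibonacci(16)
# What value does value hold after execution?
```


fibonacci(16)
= fibonacci(15) + fibonacci(14)
= (fibonacci(14) + fibonacci(13)) + fibonacci(14)
Computing bottom-up: fibonacci(0)=0, fibonacci(1)=1, fibonacci(2)=1, fibonacci(3)=2, fibonacci(4)=3, fibonacci(5)=5, fibonacci(6)=8, fibonacci(7)=13, fibonacci(8)=21, fibonacci(9)=34, fibonacci(10)=55, fibonacci(11)=89, fibonacci(12)=144, fibonacci(13)=233, fibonacci(14)=377, fibonacci(15)=610, fibonacci(16)=987
= 987


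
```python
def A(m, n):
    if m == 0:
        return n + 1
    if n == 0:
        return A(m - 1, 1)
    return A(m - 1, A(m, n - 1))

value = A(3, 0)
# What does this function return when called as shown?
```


A(3, 0)
n == 0: return A(2, 1)
= A(2, 1) = 5
= 5


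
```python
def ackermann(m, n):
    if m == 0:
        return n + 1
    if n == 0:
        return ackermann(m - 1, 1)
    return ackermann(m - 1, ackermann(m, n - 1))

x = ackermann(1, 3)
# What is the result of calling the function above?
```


ackermann(1, 3)
= ackermann(0, ackermann(1, 2))
First compute ackermann(1, 2) = 4
= ackermann(0, 4)
= 5


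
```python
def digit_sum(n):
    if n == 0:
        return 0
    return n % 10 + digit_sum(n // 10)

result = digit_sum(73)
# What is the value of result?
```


digit_sum(73)
= 3 + digit_sum(7)
= 3 + 7 + digit_sum(0)
= 3 + 7 + 0
= 10


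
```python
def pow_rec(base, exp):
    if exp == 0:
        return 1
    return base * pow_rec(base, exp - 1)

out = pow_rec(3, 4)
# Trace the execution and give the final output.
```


pow_rec(3, 4)
= 3 * pow_rec(3, 3)
= 3 * 3 * pow_rec(3, 2)
= 3 * 3 * 3 * pow_rec(3, 1)
= 3 * 3 * 3 * 3 * pow_rec(3, 0)
= 3 * 3 * 3 * 3 * 1
= 81


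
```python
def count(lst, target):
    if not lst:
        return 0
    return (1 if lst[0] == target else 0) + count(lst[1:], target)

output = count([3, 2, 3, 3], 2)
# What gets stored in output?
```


count([3, 2, 3, 3], 2)
lst[0]=3 != 2: 0 + count([2, 3, 3], 2)
lst[0]=2 == 2: 1 + count([3, 3], 2)
lst[0]=3 != 2: 0 + count([3], 2)
lst[0]=3 != 2: 0 + count([], 2)
= 1


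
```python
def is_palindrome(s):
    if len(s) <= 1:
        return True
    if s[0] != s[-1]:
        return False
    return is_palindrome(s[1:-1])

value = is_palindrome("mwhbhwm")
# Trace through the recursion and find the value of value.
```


is_palindrome("mwhbhwm")
"mwhbhwm": s[0]='m' == s[-1]='m' -> is_palindrome("whbhw")
"whbhw": s[0]='w' == s[-1]='w' -> is_palindrome("hbh")
"hbh": s[0]='h' == s[-1]='h' -> is_palindrome("b")
"b": len <= 1 -> True
= True


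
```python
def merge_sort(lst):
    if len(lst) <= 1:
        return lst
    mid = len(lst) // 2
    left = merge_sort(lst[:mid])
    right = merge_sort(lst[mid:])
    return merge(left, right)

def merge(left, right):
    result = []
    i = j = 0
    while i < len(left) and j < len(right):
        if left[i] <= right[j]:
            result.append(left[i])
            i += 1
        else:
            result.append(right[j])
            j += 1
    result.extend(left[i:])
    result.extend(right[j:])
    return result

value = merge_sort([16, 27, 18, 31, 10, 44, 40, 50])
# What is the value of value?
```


merge_sort([16, 27, 18, 31, 10, 44, 40, 50])
Split into [16, 27, 18, 31] and [10, 44, 40, 50]
Left sorted: [16, 18, 27, 31]
Right sorted: [10, 40, 44, 50]
Merge [16, 18, 27, 31] and [10, 40, 44, 50]
= [10, 16, 18, 27, 31, 40, 44, 50]


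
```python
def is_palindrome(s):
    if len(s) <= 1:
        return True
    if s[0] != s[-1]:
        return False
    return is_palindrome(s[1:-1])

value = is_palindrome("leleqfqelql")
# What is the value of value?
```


is_palindrome("leleqfqelql")
"leleqfqelql": s[0]='l' == s[-1]='l' -> is_palindrome("eleqfqelq")
"eleqfqelq": s[0]='e' != s[-1]='q' -> False
= False


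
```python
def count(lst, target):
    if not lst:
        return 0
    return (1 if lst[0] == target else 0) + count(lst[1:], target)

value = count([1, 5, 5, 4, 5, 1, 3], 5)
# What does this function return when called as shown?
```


count([1, 5, 5, 4, 5, 1, 3], 5)
lst[0]=1 != 5: 0 + count([5, 5, 4, 5, 1, 3], 5)
lst[0]=5 == 5: 1 + count([5, 4, 5, 1, 3], 5)
lst[0]=5 == 5: 1 + count([4, 5, 1, 3], 5)
lst[0]=4 != 5: 0 + count([5, 1, 3], 5)
lst[0]=5 == 5: 1 + count([1, 3], 5)
lst[0]=1 != 5: 0 + count([3], 5)
lst[0]=3 != 5: 0 + count([], 5)
= 3


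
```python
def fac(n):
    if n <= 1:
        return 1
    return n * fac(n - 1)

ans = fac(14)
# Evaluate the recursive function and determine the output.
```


fac(14)
= 14 * fac(13)
= 14 * 13 * fac(12)
= 14 * 13 * 12 * fac(11)
= 14 * 13 * 12 * 11 * fac(10)
= 14 * 13 * 12 * 11 * 10 * fac(9)
= 14 * 13 * 12 * 11 * 10 * 9 * fac(8)
= 14 * 13 * 12 * 11 * 10 * 9 * 8 * fac(7)
= 14 * 13 * 12 * 11 * 10 * 9 * 8 * 7 * fac(6)
= 14 * 13 * 12 * 11 * 10 * 9 * 8 * 7 * 6 * fac(5)
= 14 * 13 * 12 * 11 * 10 * 9 * 8 * 7 * 6 * 5 * fac(4)
= 14 * 13 * 12 * 11 * 10 * 9 * 8 * 7 * 6 * 5 * 4 * fac(3)
= 14 * 13 * 12 * 11 * 10 * 9 * 8 * 7 * 6 * 5 * 4 * 3 * fac(2)
= 14 * 13 * 12 * 11 * 10 * 9 * 8 * 7 * 6 * 5 * 4 * 3 * 2 * fac(1)
= 14 * 13 * 12 * 11 * 10 * 9 * 8 * 7 * 6 * 5 * 4 * 3 * 2 * 1
= 87178291200


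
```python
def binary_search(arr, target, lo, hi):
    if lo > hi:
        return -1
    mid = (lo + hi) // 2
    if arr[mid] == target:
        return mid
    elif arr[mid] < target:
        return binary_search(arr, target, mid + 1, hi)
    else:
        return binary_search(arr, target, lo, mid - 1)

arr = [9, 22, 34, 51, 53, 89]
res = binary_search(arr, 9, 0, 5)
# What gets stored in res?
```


binary_search(arr, 9, 0, 5)
lo=0, hi=5, mid=2, arr[mid]=34
34 > 9, search left half
lo=0, hi=1, mid=0, arr[mid]=9
arr[0] == 9, found at index 0
= 0


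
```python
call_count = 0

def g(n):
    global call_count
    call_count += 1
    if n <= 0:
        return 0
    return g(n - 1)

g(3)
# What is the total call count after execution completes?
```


g(3) calls g(2) calls ... calls g(0)
Total calls: 3 + 1 (for base case) = 4


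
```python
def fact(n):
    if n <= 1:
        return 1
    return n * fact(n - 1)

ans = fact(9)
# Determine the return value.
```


fact(9)
= 9 * fact(8)
= 9 * 8 * fact(7)
= 9 * 8 * 7 * fact(6)
= 9 * 8 * 7 * 6 * fact(5)
= 9 * 8 * 7 * 6 * 5 * fact(4)
= 9 * 8 * 7 * 6 * 5 * 4 * fact(3)
= 9 * 8 * 7 * 6 * 5 * 4 * 3 * fact(2)
= 9 * 8 * 7 * 6 * 5 * 4 * 3 * 2 * fact(1)
= 9 * 8 * 7 * 6 * 5 * 4 * 3 * 2 * 1
= 362880


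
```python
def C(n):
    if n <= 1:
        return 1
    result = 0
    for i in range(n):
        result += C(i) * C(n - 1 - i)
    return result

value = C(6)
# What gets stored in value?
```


C(6)
= sum of C(i) * C(6-1-i) for i in 0..5
First compute sub-values bottom-up:
  C(0) = 1, C(1) = 1
  C(2) = 1*1 + 1*1 = 2
  C(3) = 1*2 + 1*1 + 2*1 = 5
  C(4) = 1*5 + 1*2 + 2*1 + 5*1 = 14
  C(5) = 1*14 + 1*5 + 2*2 + 5*1 + 14*1 = 42
Now C(6):
  C(0)*C(5) = 1*42 = 42
  C(1)*C(4) = 1*14 = 14
  C(2)*C(3) = 2*5 = 10
  C(3)*C(2) = 5*2 = 10
  C(4)*C(1) = 14*1 = 14
  C(5)*C(0) = 42*1 = 42
= 42 + 14 + 10 + 10 + 14 + 42
= 132


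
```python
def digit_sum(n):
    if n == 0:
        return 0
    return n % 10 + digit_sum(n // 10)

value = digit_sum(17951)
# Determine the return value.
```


digit_sum(17951)
= 1 + digit_sum(1795)
= 1 + 5 + digit_sum(179)
= 1 + 5 + 9 + digit_sum(17)
= 1 + 5 + 9 + 7 + digit_sum(1)
= 1 + 5 + 9 + 7 + 1 + digit_sum(0)
= 1 + 5 + 9 + 7 + 1 + 0
= 23
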